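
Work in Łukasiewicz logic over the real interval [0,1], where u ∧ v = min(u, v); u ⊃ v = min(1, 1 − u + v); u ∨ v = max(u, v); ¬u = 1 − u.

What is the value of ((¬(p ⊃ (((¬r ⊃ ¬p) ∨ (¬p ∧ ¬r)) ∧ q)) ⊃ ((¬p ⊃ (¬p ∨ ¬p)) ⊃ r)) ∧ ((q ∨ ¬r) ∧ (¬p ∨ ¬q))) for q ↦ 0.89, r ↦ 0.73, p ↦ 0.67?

¬r: Łukasiewicz ¬ gives 1 − 0.73 = 0.27
¬p: Łukasiewicz ¬ gives 1 − 0.67 = 0.33
(¬r ⊃ ¬p): min(1, 1 − 0.27 + 0.33) = 1
¬p: Łukasiewicz ¬ gives 1 − 0.67 = 0.33
¬r: Łukasiewicz ¬ gives 1 − 0.73 = 0.27
(¬p ∧ ¬r) = min(0.33, 0.27) = 0.27
((¬r ⊃ ¬p) ∨ (¬p ∧ ¬r)) = max(1, 0.27) = 1
(((¬r ⊃ ¬p) ∨ (¬p ∧ ¬r)) ∧ q) = min(1, 0.89) = 0.89
(p ⊃ (((¬r ⊃ ¬p) ∨ (¬p ∧ ¬r)) ∧ q)): min(1, 1 − 0.67 + 0.89) = 1
¬(p ⊃ (((¬r ⊃ ¬p) ∨ (¬p ∧ ¬r)) ∧ q)): Łukasiewicz ¬ gives 1 − 1 = 0
¬p: Łukasiewicz ¬ gives 1 − 0.67 = 0.33
¬p: Łukasiewicz ¬ gives 1 − 0.67 = 0.33
¬p: Łukasiewicz ¬ gives 1 − 0.67 = 0.33
(¬p ∨ ¬p) = max(0.33, 0.33) = 0.33
(¬p ⊃ (¬p ∨ ¬p)): min(1, 1 − 0.33 + 0.33) = 1
((¬p ⊃ (¬p ∨ ¬p)) ⊃ r): min(1, 1 − 1 + 0.73) = 0.73
(¬(p ⊃ (((¬r ⊃ ¬p) ∨ (¬p ∧ ¬r)) ∧ q)) ⊃ ((¬p ⊃ (¬p ∨ ¬p)) ⊃ r)): min(1, 1 − 0 + 0.73) = 1
¬r: Łukasiewicz ¬ gives 1 − 0.73 = 0.27
(q ∨ ¬r) = max(0.89, 0.27) = 0.89
¬p: Łukasiewicz ¬ gives 1 − 0.67 = 0.33
¬q: Łukasiewicz ¬ gives 1 − 0.89 = 0.11
(¬p ∨ ¬q) = max(0.33, 0.11) = 0.33
((q ∨ ¬r) ∧ (¬p ∨ ¬q)) = min(0.89, 0.33) = 0.33
((¬(p ⊃ (((¬r ⊃ ¬p) ∨ (¬p ∧ ¬r)) ∧ q)) ⊃ ((¬p ⊃ (¬p ∨ ¬p)) ⊃ r)) ∧ ((q ∨ ¬r) ∧ (¬p ∨ ¬q))) = min(1, 0.33) = 0.33

0.33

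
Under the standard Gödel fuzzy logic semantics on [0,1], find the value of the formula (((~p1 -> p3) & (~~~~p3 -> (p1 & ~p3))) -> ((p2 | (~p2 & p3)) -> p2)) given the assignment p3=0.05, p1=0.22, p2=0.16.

1.00

~p1: Gödel ¬ of 0.22 = 0 (operand ≠ 0)
(~p1 -> p3): 0 ≤ 0.05, so result = 1
~p3: Gödel ¬ of 0.05 = 0 (operand ≠ 0)
~~p3: Gödel ¬ of 0 = 1 (operand is 0)
~~~p3: Gödel ¬ of 1 = 0 (operand ≠ 0)
~~~~p3: Gödel ¬ of 0 = 1 (operand is 0)
~p3: Gödel ¬ of 0.05 = 0 (operand ≠ 0)
(p1 & ~p3) = min(0.22, 0) = 0
(~~~~p3 -> (p1 & ~p3)): 1 > 0, so result = 0
((~p1 -> p3) & (~~~~p3 -> (p1 & ~p3))) = min(1, 0) = 0
~p2: Gödel ¬ of 0.16 = 0 (operand ≠ 0)
(~p2 & p3) = min(0, 0.05) = 0
(p2 | (~p2 & p3)) = max(0.16, 0) = 0.16
((p2 | (~p2 & p3)) -> p2): 0.16 ≤ 0.16, so result = 1
(((~p1 -> p3) & (~~~~p3 -> (p1 & ~p3))) -> ((p2 | (~p2 & p3)) -> p2)): 0 ≤ 1, so result = 1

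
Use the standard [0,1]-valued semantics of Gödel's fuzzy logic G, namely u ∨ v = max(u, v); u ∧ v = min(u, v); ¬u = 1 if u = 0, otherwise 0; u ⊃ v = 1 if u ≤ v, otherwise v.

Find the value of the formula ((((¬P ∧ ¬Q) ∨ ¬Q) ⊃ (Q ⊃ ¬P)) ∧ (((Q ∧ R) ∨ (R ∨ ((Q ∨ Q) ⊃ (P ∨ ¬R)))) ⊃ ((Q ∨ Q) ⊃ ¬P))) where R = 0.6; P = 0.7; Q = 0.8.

0.00

¬P: Gödel ¬ of 0.7 = 0 (operand ≠ 0)
¬Q: Gödel ¬ of 0.8 = 0 (operand ≠ 0)
(¬P ∧ ¬Q) = min(0, 0) = 0
¬Q: Gödel ¬ of 0.8 = 0 (operand ≠ 0)
((¬P ∧ ¬Q) ∨ ¬Q) = max(0, 0) = 0
¬P: Gödel ¬ of 0.7 = 0 (operand ≠ 0)
(Q ⊃ ¬P): 0.8 > 0, so result = 0
(((¬P ∧ ¬Q) ∨ ¬Q) ⊃ (Q ⊃ ¬P)): 0 ≤ 0, so result = 1
(Q ∧ R) = min(0.8, 0.6) = 0.6
(Q ∨ Q) = max(0.8, 0.8) = 0.8
¬R: Gödel ¬ of 0.6 = 0 (operand ≠ 0)
(P ∨ ¬R) = max(0.7, 0) = 0.7
((Q ∨ Q) ⊃ (P ∨ ¬R)): 0.8 > 0.7, so result = 0.7
(R ∨ ((Q ∨ Q) ⊃ (P ∨ ¬R))) = max(0.6, 0.7) = 0.7
((Q ∧ R) ∨ (R ∨ ((Q ∨ Q) ⊃ (P ∨ ¬R)))) = max(0.6, 0.7) = 0.7
(Q ∨ Q) = max(0.8, 0.8) = 0.8
¬P: Gödel ¬ of 0.7 = 0 (operand ≠ 0)
((Q ∨ Q) ⊃ ¬P): 0.8 > 0, so result = 0
(((Q ∧ R) ∨ (R ∨ ((Q ∨ Q) ⊃ (P ∨ ¬R)))) ⊃ ((Q ∨ Q) ⊃ ¬P)): 0.7 > 0, so result = 0
((((¬P ∧ ¬Q) ∨ ¬Q) ⊃ (Q ⊃ ¬P)) ∧ (((Q ∧ R) ∨ (R ∨ ((Q ∨ Q) ⊃ (P ∨ ¬R)))) ⊃ ((Q ∨ Q) ⊃ ¬P))) = min(1, 0) = 0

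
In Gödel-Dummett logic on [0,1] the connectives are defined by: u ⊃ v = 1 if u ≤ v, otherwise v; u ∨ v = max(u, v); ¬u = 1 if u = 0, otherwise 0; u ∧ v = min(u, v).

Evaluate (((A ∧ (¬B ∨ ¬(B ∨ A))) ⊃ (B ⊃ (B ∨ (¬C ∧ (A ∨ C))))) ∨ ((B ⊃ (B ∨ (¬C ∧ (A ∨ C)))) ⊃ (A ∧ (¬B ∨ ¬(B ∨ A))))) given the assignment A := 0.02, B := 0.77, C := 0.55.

¬B: Gödel ¬ of 0.77 = 0 (operand ≠ 0)
(B ∨ A) = max(0.77, 0.02) = 0.77
¬(B ∨ A): Gödel ¬ of 0.77 = 0 (operand ≠ 0)
(¬B ∨ ¬(B ∨ A)) = max(0, 0) = 0
(A ∧ (¬B ∨ ¬(B ∨ A))) = min(0.02, 0) = 0
¬C: Gödel ¬ of 0.55 = 0 (operand ≠ 0)
(A ∨ C) = max(0.02, 0.55) = 0.55
(¬C ∧ (A ∨ C)) = min(0, 0.55) = 0
(B ∨ (¬C ∧ (A ∨ C))) = max(0.77, 0) = 0.77
(B ⊃ (B ∨ (¬C ∧ (A ∨ C)))): 0.77 ≤ 0.77, so result = 1
((A ∧ (¬B ∨ ¬(B ∨ A))) ⊃ (B ⊃ (B ∨ (¬C ∧ (A ∨ C))))): 0 ≤ 1, so result = 1
¬C: Gödel ¬ of 0.55 = 0 (operand ≠ 0)
(A ∨ C) = max(0.02, 0.55) = 0.55
(¬C ∧ (A ∨ C)) = min(0, 0.55) = 0
(B ∨ (¬C ∧ (A ∨ C))) = max(0.77, 0) = 0.77
(B ⊃ (B ∨ (¬C ∧ (A ∨ C)))): 0.77 ≤ 0.77, so result = 1
¬B: Gödel ¬ of 0.77 = 0 (operand ≠ 0)
(B ∨ A) = max(0.77, 0.02) = 0.77
¬(B ∨ A): Gödel ¬ of 0.77 = 0 (operand ≠ 0)
(¬B ∨ ¬(B ∨ A)) = max(0, 0) = 0
(A ∧ (¬B ∨ ¬(B ∨ A))) = min(0.02, 0) = 0
((B ⊃ (B ∨ (¬C ∧ (A ∨ C)))) ⊃ (A ∧ (¬B ∨ ¬(B ∨ A)))): 1 > 0, so result = 0
(((A ∧ (¬B ∨ ¬(B ∨ A))) ⊃ (B ⊃ (B ∨ (¬C ∧ (A ∨ C))))) ∨ ((B ⊃ (B ∨ (¬C ∧ (A ∨ C)))) ⊃ (A ∧ (¬B ∨ ¬(B ∨ A))))) = max(1, 0) = 1

1.00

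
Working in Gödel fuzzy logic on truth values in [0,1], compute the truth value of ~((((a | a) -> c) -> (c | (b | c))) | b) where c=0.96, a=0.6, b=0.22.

(a | a) = max(0.6, 0.6) = 0.6
((a | a) -> c): 0.6 ≤ 0.96, so result = 1
(b | c) = max(0.22, 0.96) = 0.96
(c | (b | c)) = max(0.96, 0.96) = 0.96
(((a | a) -> c) -> (c | (b | c))): 1 > 0.96, so result = 0.96
((((a | a) -> c) -> (c | (b | c))) | b) = max(0.96, 0.22) = 0.96
~((((a | a) -> c) -> (c | (b | c))) | b): Gödel ¬ of 0.96 = 0 (operand ≠ 0)

0.00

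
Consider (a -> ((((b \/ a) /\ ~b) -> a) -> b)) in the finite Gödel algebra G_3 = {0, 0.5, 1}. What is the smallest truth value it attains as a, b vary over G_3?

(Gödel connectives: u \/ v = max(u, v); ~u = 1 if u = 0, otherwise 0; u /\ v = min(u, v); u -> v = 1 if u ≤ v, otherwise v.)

0.00

The minimum is attained at a = 0.5, b = 0:
  (b \/ a) = max(0, 0.5) = 0.5
  ~b: Gödel ¬ of 0 = 1 (operand is 0)
  ((b \/ a) /\ ~b) = min(0.5, 1) = 0.5
  (((b \/ a) /\ ~b) -> a): 0.5 ≤ 0.5, so result = 1
  ((((b \/ a) /\ ~b) -> a) -> b): 1 > 0, so result = 0
  (a -> ((((b \/ a) /\ ~b) -> a) -> b)): 0.5 > 0, so result = 0
Checking all 9 assignments confirms none give a value below 0.00.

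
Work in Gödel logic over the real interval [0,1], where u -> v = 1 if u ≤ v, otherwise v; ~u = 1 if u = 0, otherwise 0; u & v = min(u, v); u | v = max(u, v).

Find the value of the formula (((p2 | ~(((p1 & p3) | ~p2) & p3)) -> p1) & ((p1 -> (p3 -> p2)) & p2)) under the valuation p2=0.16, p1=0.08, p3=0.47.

0.08

(p1 & p3) = min(0.08, 0.47) = 0.08
~p2: Gödel ¬ of 0.16 = 0 (operand ≠ 0)
((p1 & p3) | ~p2) = max(0.08, 0) = 0.08
(((p1 & p3) | ~p2) & p3) = min(0.08, 0.47) = 0.08
~(((p1 & p3) | ~p2) & p3): Gödel ¬ of 0.08 = 0 (operand ≠ 0)
(p2 | ~(((p1 & p3) | ~p2) & p3)) = max(0.16, 0) = 0.16
((p2 | ~(((p1 & p3) | ~p2) & p3)) -> p1): 0.16 > 0.08, so result = 0.08
(p3 -> p2): 0.47 > 0.16, so result = 0.16
(p1 -> (p3 -> p2)): 0.08 ≤ 0.16, so result = 1
((p1 -> (p3 -> p2)) & p2) = min(1, 0.16) = 0.16
(((p2 | ~(((p1 & p3) | ~p2) & p3)) -> p1) & ((p1 -> (p3 -> p2)) & p2)) = min(0.08, 0.16) = 0.08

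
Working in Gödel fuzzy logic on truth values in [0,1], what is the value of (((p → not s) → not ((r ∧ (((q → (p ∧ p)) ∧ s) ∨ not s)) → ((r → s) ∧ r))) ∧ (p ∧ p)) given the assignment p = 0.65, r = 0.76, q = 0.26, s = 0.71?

not s: Gödel ¬ of 0.71 = 0 (operand ≠ 0)
(p → not s): 0.65 > 0, so result = 0
(p ∧ p) = min(0.65, 0.65) = 0.65
(q → (p ∧ p)): 0.26 ≤ 0.65, so result = 1
((q → (p ∧ p)) ∧ s) = min(1, 0.71) = 0.71
not s: Gödel ¬ of 0.71 = 0 (operand ≠ 0)
(((q → (p ∧ p)) ∧ s) ∨ not s) = max(0.71, 0) = 0.71
(r ∧ (((q → (p ∧ p)) ∧ s) ∨ not s)) = min(0.76, 0.71) = 0.71
(r → s): 0.76 > 0.71, so result = 0.71
((r → s) ∧ r) = min(0.71, 0.76) = 0.71
((r ∧ (((q → (p ∧ p)) ∧ s) ∨ not s)) → ((r → s) ∧ r)): 0.71 ≤ 0.71, so result = 1
not ((r ∧ (((q → (p ∧ p)) ∧ s) ∨ not s)) → ((r → s) ∧ r)): Gödel ¬ of 1 = 0 (operand ≠ 0)
((p → not s) → not ((r ∧ (((q → (p ∧ p)) ∧ s) ∨ not s)) → ((r → s) ∧ r))): 0 ≤ 0, so result = 1
(p ∧ p) = min(0.65, 0.65) = 0.65
(((p → not s) → not ((r ∧ (((q → (p ∧ p)) ∧ s) ∨ not s)) → ((r → s) ∧ r))) ∧ (p ∧ p)) = min(1, 0.65) = 0.65

0.65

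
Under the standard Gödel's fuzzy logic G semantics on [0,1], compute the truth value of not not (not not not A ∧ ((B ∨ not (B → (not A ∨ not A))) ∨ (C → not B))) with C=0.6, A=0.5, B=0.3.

not A: Gödel ¬ of 0.5 = 0 (operand ≠ 0)
not not A: Gödel ¬ of 0 = 1 (operand is 0)
not not not A: Gödel ¬ of 1 = 0 (operand ≠ 0)
not A: Gödel ¬ of 0.5 = 0 (operand ≠ 0)
not A: Gödel ¬ of 0.5 = 0 (operand ≠ 0)
(not A ∨ not A) = max(0, 0) = 0
(B → (not A ∨ not A)): 0.3 > 0, so result = 0
not (B → (not A ∨ not A)): Gödel ¬ of 0 = 1 (operand is 0)
(B ∨ not (B → (not A ∨ not A))) = max(0.3, 1) = 1
not B: Gödel ¬ of 0.3 = 0 (operand ≠ 0)
(C → not B): 0.6 > 0, so result = 0
((B ∨ not (B → (not A ∨ not A))) ∨ (C → not B)) = max(1, 0) = 1
(not not not A ∧ ((B ∨ not (B → (not A ∨ not A))) ∨ (C → not B))) = min(0, 1) = 0
not (not not not A ∧ ((B ∨ not (B → (not A ∨ not A))) ∨ (C → not B))): Gödel ¬ of 0 = 1 (operand is 0)
not not (not not not A ∧ ((B ∨ not (B → (not A ∨ not A))) ∨ (C → not B))): Gödel ¬ of 1 = 0 (operand ≠ 0)

0.00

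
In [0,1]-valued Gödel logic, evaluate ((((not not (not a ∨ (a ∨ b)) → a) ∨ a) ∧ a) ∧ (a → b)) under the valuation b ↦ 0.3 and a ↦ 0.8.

0.30

not a: Gödel ¬ of 0.8 = 0 (operand ≠ 0)
(a ∨ b) = max(0.8, 0.3) = 0.8
(not a ∨ (a ∨ b)) = max(0, 0.8) = 0.8
not (not a ∨ (a ∨ b)): Gödel ¬ of 0.8 = 0 (operand ≠ 0)
not not (not a ∨ (a ∨ b)): Gödel ¬ of 0 = 1 (operand is 0)
(not not (not a ∨ (a ∨ b)) → a): 1 > 0.8, so result = 0.8
((not not (not a ∨ (a ∨ b)) → a) ∨ a) = max(0.8, 0.8) = 0.8
(((not not (not a ∨ (a ∨ b)) → a) ∨ a) ∧ a) = min(0.8, 0.8) = 0.8
(a → b): 0.8 > 0.3, so result = 0.3
((((not not (not a ∨ (a ∨ b)) → a) ∨ a) ∧ a) ∧ (a → b)) = min(0.8, 0.3) = 0.3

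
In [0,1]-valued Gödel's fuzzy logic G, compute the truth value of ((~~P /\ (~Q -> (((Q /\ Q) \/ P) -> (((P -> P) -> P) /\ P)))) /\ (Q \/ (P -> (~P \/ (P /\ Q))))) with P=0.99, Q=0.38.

~P: Gödel ¬ of 0.99 = 0 (operand ≠ 0)
~~P: Gödel ¬ of 0 = 1 (operand is 0)
~Q: Gödel ¬ of 0.38 = 0 (operand ≠ 0)
(Q /\ Q) = min(0.38, 0.38) = 0.38
((Q /\ Q) \/ P) = max(0.38, 0.99) = 0.99
(P -> P): 0.99 ≤ 0.99, so result = 1
((P -> P) -> P): 1 > 0.99, so result = 0.99
(((P -> P) -> P) /\ P) = min(0.99, 0.99) = 0.99
(((Q /\ Q) \/ P) -> (((P -> P) -> P) /\ P)): 0.99 ≤ 0.99, so result = 1
(~Q -> (((Q /\ Q) \/ P) -> (((P -> P) -> P) /\ P))): 0 ≤ 1, so result = 1
(~~P /\ (~Q -> (((Q /\ Q) \/ P) -> (((P -> P) -> P) /\ P)))) = min(1, 1) = 1
~P: Gödel ¬ of 0.99 = 0 (operand ≠ 0)
(P /\ Q) = min(0.99, 0.38) = 0.38
(~P \/ (P /\ Q)) = max(0, 0.38) = 0.38
(P -> (~P \/ (P /\ Q))): 0.99 > 0.38, so result = 0.38
(Q \/ (P -> (~P \/ (P /\ Q)))) = max(0.38, 0.38) = 0.38
((~~P /\ (~Q -> (((Q /\ Q) \/ P) -> (((P -> P) -> P) /\ P)))) /\ (Q \/ (P -> (~P \/ (P /\ Q))))) = min(1, 0.38) = 0.38

0.38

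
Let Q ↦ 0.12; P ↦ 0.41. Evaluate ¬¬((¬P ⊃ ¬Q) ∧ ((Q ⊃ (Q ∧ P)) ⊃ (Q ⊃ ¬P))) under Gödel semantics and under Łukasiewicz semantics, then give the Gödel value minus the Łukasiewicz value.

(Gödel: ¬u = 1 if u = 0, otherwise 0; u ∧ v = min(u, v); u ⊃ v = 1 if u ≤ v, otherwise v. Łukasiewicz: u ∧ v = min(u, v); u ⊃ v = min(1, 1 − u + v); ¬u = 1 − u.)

-1.00

Gödel evaluation:
  ¬P: Gödel ¬ of 0.41 = 0 (operand ≠ 0)
  ¬Q: Gödel ¬ of 0.12 = 0 (operand ≠ 0)
  (¬P ⊃ ¬Q): 0 ≤ 0, so result = 1
  (Q ∧ P) = min(0.12, 0.41) = 0.12
  (Q ⊃ (Q ∧ P)): 0.12 ≤ 0.12, so result = 1
  ¬P: Gödel ¬ of 0.41 = 0 (operand ≠ 0)
  (Q ⊃ ¬P): 0.12 > 0, so result = 0
  ((Q ⊃ (Q ∧ P)) ⊃ (Q ⊃ ¬P)): 1 > 0, so result = 0
  ((¬P ⊃ ¬Q) ∧ ((Q ⊃ (Q ∧ P)) ⊃ (Q ⊃ ¬P))) = min(1, 0) = 0
  ¬((¬P ⊃ ¬Q) ∧ ((Q ⊃ (Q ∧ P)) ⊃ (Q ⊃ ¬P))): Gödel ¬ of 0 = 1 (operand is 0)
  ¬¬((¬P ⊃ ¬Q) ∧ ((Q ⊃ (Q ∧ P)) ⊃ (Q ⊃ ¬P))): Gödel ¬ of 1 = 0 (operand ≠ 0)
  Gödel value = 0
Łukasiewicz evaluation:
  ¬P: Łukasiewicz ¬ gives 1 − 0.41 = 0.59
  ¬Q: Łukasiewicz ¬ gives 1 − 0.12 = 0.88
  (¬P ⊃ ¬Q): min(1, 1 − 0.59 + 0.88) = 1
  (Q ∧ P) = min(0.12, 0.41) = 0.12
  (Q ⊃ (Q ∧ P)): min(1, 1 − 0.12 + 0.12) = 1
  ¬P: Łukasiewicz ¬ gives 1 − 0.41 = 0.59
  (Q ⊃ ¬P): min(1, 1 − 0.12 + 0.59) = 1
  ((Q ⊃ (Q ∧ P)) ⊃ (Q ⊃ ¬P)): min(1, 1 − 1 + 1) = 1
  ((¬P ⊃ ¬Q) ∧ ((Q ⊃ (Q ∧ P)) ⊃ (Q ⊃ ¬P))) = min(1, 1) = 1
  ¬((¬P ⊃ ¬Q) ∧ ((Q ⊃ (Q ∧ P)) ⊃ (Q ⊃ ¬P))): Łukasiewicz ¬ gives 1 − 1 = 0
  ¬¬((¬P ⊃ ¬Q) ∧ ((Q ⊃ (Q ∧ P)) ⊃ (Q ⊃ ¬P))): Łukasiewicz ¬ gives 1 − 0 = 1
  Łukasiewicz value = 1
Difference: 0 − 1 = -1.00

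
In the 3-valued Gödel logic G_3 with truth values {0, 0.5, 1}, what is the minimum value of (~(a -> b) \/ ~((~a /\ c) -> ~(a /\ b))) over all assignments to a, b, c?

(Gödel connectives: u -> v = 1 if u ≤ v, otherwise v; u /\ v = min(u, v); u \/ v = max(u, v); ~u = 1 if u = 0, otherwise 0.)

0.00

The minimum is attained at a = 0, b = 0, c = 0:
  (a -> b): 0 ≤ 0, so result = 1
  ~(a -> b): Gödel ¬ of 1 = 0 (operand ≠ 0)
  ~a: Gödel ¬ of 0 = 1 (operand is 0)
  (~a /\ c) = min(1, 0) = 0
  (a /\ b) = min(0, 0) = 0
  ~(a /\ b): Gödel ¬ of 0 = 1 (operand is 0)
  ((~a /\ c) -> ~(a /\ b)): 0 ≤ 1, so result = 1
  ~((~a /\ c) -> ~(a /\ b)): Gödel ¬ of 1 = 0 (operand ≠ 0)
  (~(a -> b) \/ ~((~a /\ c) -> ~(a /\ b))) = max(0, 0) = 0
Checking all 27 assignments confirms none give a value below 0.00.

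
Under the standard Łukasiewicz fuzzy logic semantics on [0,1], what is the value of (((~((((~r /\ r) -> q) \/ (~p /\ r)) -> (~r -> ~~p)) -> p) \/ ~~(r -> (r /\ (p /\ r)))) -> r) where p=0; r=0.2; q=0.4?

0.40

~r: Łukasiewicz ¬ gives 1 − 0.2 = 0.8
(~r /\ r) = min(0.8, 0.2) = 0.2
((~r /\ r) -> q): min(1, 1 − 0.2 + 0.4) = 1
~p: Łukasiewicz ¬ gives 1 − 0 = 1
(~p /\ r) = min(1, 0.2) = 0.2
(((~r /\ r) -> q) \/ (~p /\ r)) = max(1, 0.2) = 1
~r: Łukasiewicz ¬ gives 1 − 0.2 = 0.8
~p: Łukasiewicz ¬ gives 1 − 0 = 1
~~p: Łukasiewicz ¬ gives 1 − 1 = 0
(~r -> ~~p): min(1, 1 − 0.8 + 0) = 0.2
((((~r /\ r) -> q) \/ (~p /\ r)) -> (~r -> ~~p)): min(1, 1 − 1 + 0.2) = 0.2
~((((~r /\ r) -> q) \/ (~p /\ r)) -> (~r -> ~~p)): Łukasiewicz ¬ gives 1 − 0.2 = 0.8
(~((((~r /\ r) -> q) \/ (~p /\ r)) -> (~r -> ~~p)) -> p): min(1, 1 − 0.8 + 0) = 0.2
(p /\ r) = min(0, 0.2) = 0
(r /\ (p /\ r)) = min(0.2, 0) = 0
(r -> (r /\ (p /\ r))): min(1, 1 − 0.2 + 0) = 0.8
~(r -> (r /\ (p /\ r))): Łukasiewicz ¬ gives 1 − 0.8 = 0.2
~~(r -> (r /\ (p /\ r))): Łukasiewicz ¬ gives 1 − 0.2 = 0.8
((~((((~r /\ r) -> q) \/ (~p /\ r)) -> (~r -> ~~p)) -> p) \/ ~~(r -> (r /\ (p /\ r)))) = max(0.2, 0.8) = 0.8
(((~((((~r /\ r) -> q) \/ (~p /\ r)) -> (~r -> ~~p)) -> p) \/ ~~(r -> (r /\ (p /\ r)))) -> r): min(1, 1 − 0.8 + 0.2) = 0.4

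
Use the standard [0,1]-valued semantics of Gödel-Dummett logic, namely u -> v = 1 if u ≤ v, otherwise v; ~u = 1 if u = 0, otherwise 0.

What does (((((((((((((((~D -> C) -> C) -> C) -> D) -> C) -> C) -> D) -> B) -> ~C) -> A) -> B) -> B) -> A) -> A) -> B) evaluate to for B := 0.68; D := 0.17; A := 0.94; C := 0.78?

~D: Gödel ¬ of 0.17 = 0 (operand ≠ 0)
(~D -> C): 0 ≤ 0.78, so result = 1
((~D -> C) -> C): 1 > 0.78, so result = 0.78
(((~D -> C) -> C) -> C): 0.78 ≤ 0.78, so result = 1
((((~D -> C) -> C) -> C) -> D): 1 > 0.17, so result = 0.17
(((((~D -> C) -> C) -> C) -> D) -> C): 0.17 ≤ 0.78, so result = 1
((((((~D -> C) -> C) -> C) -> D) -> C) -> C): 1 > 0.78, so result = 0.78
(((((((~D -> C) -> C) -> C) -> D) -> C) -> C) -> D): 0.78 > 0.17, so result = 0.17
((((((((~D -> C) -> C) -> C) -> D) -> C) -> C) -> D) -> B): 0.17 ≤ 0.68, so result = 1
~C: Gödel ¬ of 0.78 = 0 (operand ≠ 0)
(((((((((~D -> C) -> C) -> C) -> D) -> C) -> C) -> D) -> B) -> ~C): 1 > 0, so result = 0
((((((((((~D -> C) -> C) -> C) -> D) -> C) -> C) -> D) -> B) -> ~C) -> A): 0 ≤ 0.94, so result = 1
(((((((((((~D -> C) -> C) -> C) -> D) -> C) -> C) -> D) -> B) -> ~C) -> A) -> B): 1 > 0.68, so result = 0.68
((((((((((((~D -> C) -> C) -> C) -> D) -> C) -> C) -> D) -> B) -> ~C) -> A) -> B) -> B): 0.68 ≤ 0.68, so result = 1
(((((((((((((~D -> C) -> C) -> C) -> D) -> C) -> C) -> D) -> B) -> ~C) -> A) -> B) -> B) -> A): 1 > 0.94, so result = 0.94
((((((((((((((~D -> C) -> C) -> C) -> D) -> C) -> C) -> D) -> B) -> ~C) -> A) -> B) -> B) -> A) -> A): 0.94 ≤ 0.94, so result = 1
(((((((((((((((~D -> C) -> C) -> C) -> D) -> C) -> C) -> D) -> B) -> ~C) -> A) -> B) -> B) -> A) -> A) -> B): 1 > 0.68, so result = 0.68

0.68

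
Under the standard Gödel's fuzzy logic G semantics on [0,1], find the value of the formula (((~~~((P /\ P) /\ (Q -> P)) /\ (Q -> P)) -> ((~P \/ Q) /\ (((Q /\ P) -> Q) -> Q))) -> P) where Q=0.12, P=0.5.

0.50

(P /\ P) = min(0.5, 0.5) = 0.5
(Q -> P): 0.12 ≤ 0.5, so result = 1
((P /\ P) /\ (Q -> P)) = min(0.5, 1) = 0.5
~((P /\ P) /\ (Q -> P)): Gödel ¬ of 0.5 = 0 (operand ≠ 0)
~~((P /\ P) /\ (Q -> P)): Gödel ¬ of 0 = 1 (operand is 0)
~~~((P /\ P) /\ (Q -> P)): Gödel ¬ of 1 = 0 (operand ≠ 0)
(Q -> P): 0.12 ≤ 0.5, so result = 1
(~~~((P /\ P) /\ (Q -> P)) /\ (Q -> P)) = min(0, 1) = 0
~P: Gödel ¬ of 0.5 = 0 (operand ≠ 0)
(~P \/ Q) = max(0, 0.12) = 0.12
(Q /\ P) = min(0.12, 0.5) = 0.12
((Q /\ P) -> Q): 0.12 ≤ 0.12, so result = 1
(((Q /\ P) -> Q) -> Q): 1 > 0.12, so result = 0.12
((~P \/ Q) /\ (((Q /\ P) -> Q) -> Q)) = min(0.12, 0.12) = 0.12
((~~~((P /\ P) /\ (Q -> P)) /\ (Q -> P)) -> ((~P \/ Q) /\ (((Q /\ P) -> Q) -> Q))): 0 ≤ 0.12, so result = 1
(((~~~((P /\ P) /\ (Q -> P)) /\ (Q -> P)) -> ((~P \/ Q) /\ (((Q /\ P) -> Q) -> Q))) -> P): 1 > 0.5, so result = 0.5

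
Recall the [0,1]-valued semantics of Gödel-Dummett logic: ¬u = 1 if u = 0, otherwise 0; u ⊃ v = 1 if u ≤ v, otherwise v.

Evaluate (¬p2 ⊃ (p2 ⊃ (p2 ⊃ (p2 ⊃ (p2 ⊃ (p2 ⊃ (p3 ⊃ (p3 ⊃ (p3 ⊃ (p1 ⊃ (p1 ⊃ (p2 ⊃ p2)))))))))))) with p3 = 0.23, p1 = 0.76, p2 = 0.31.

1.00

¬p2: Gödel ¬ of 0.31 = 0 (operand ≠ 0)
(p2 ⊃ p2): 0.31 ≤ 0.31, so result = 1
(p1 ⊃ (p2 ⊃ p2)): 0.76 ≤ 1, so result = 1
(p1 ⊃ (p1 ⊃ (p2 ⊃ p2))): 0.76 ≤ 1, so result = 1
(p3 ⊃ (p1 ⊃ (p1 ⊃ (p2 ⊃ p2)))): 0.23 ≤ 1, so result = 1
(p3 ⊃ (p3 ⊃ (p1 ⊃ (p1 ⊃ (p2 ⊃ p2))))): 0.23 ≤ 1, so result = 1
(p3 ⊃ (p3 ⊃ (p3 ⊃ (p1 ⊃ (p1 ⊃ (p2 ⊃ p2)))))): 0.23 ≤ 1, so result = 1
(p2 ⊃ (p3 ⊃ (p3 ⊃ (p3 ⊃ (p1 ⊃ (p1 ⊃ (p2 ⊃ p2))))))): 0.31 ≤ 1, so result = 1
(p2 ⊃ (p2 ⊃ (p3 ⊃ (p3 ⊃ (p3 ⊃ (p1 ⊃ (p1 ⊃ (p2 ⊃ p2)))))))): 0.31 ≤ 1, so result = 1
(p2 ⊃ (p2 ⊃ (p2 ⊃ (p3 ⊃ (p3 ⊃ (p3 ⊃ (p1 ⊃ (p1 ⊃ (p2 ⊃ p2))))))))): 0.31 ≤ 1, so result = 1
(p2 ⊃ (p2 ⊃ (p2 ⊃ (p2 ⊃ (p3 ⊃ (p3 ⊃ (p3 ⊃ (p1 ⊃ (p1 ⊃ (p2 ⊃ p2)))))))))): 0.31 ≤ 1, so result = 1
(p2 ⊃ (p2 ⊃ (p2 ⊃ (p2 ⊃ (p2 ⊃ (p3 ⊃ (p3 ⊃ (p3 ⊃ (p1 ⊃ (p1 ⊃ (p2 ⊃ p2))))))))))): 0.31 ≤ 1, so result = 1
(¬p2 ⊃ (p2 ⊃ (p2 ⊃ (p2 ⊃ (p2 ⊃ (p2 ⊃ (p3 ⊃ (p3 ⊃ (p3 ⊃ (p1 ⊃ (p1 ⊃ (p2 ⊃ p2)))))))))))): 0 ≤ 1, so result = 1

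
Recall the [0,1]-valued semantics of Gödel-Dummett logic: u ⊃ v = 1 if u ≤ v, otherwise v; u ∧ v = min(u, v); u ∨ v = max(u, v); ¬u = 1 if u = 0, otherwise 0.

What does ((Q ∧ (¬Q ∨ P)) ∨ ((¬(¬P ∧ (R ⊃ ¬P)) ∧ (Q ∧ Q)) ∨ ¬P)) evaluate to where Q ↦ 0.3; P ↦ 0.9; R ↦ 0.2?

¬Q: Gödel ¬ of 0.3 = 0 (operand ≠ 0)
(¬Q ∨ P) = max(0, 0.9) = 0.9
(Q ∧ (¬Q ∨ P)) = min(0.3, 0.9) = 0.3
¬P: Gödel ¬ of 0.9 = 0 (operand ≠ 0)
¬P: Gödel ¬ of 0.9 = 0 (operand ≠ 0)
(R ⊃ ¬P): 0.2 > 0, so result = 0
(¬P ∧ (R ⊃ ¬P)) = min(0, 0) = 0
¬(¬P ∧ (R ⊃ ¬P)): Gödel ¬ of 0 = 1 (operand is 0)
(Q ∧ Q) = min(0.3, 0.3) = 0.3
(¬(¬P ∧ (R ⊃ ¬P)) ∧ (Q ∧ Q)) = min(1, 0.3) = 0.3
¬P: Gödel ¬ of 0.9 = 0 (operand ≠ 0)
((¬(¬P ∧ (R ⊃ ¬P)) ∧ (Q ∧ Q)) ∨ ¬P) = max(0.3, 0) = 0.3
((Q ∧ (¬Q ∨ P)) ∨ ((¬(¬P ∧ (R ⊃ ¬P)) ∧ (Q ∧ Q)) ∨ ¬P)) = max(0.3, 0.3) = 0.3

0.30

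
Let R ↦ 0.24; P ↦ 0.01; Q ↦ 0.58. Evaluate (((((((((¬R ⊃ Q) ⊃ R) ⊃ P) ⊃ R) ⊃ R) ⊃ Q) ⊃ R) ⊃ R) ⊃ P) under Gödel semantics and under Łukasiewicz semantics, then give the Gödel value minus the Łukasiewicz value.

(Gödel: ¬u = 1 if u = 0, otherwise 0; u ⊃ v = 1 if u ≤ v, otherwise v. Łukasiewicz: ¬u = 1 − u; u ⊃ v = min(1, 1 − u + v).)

-0.01

Gödel evaluation:
  ¬R: Gödel ¬ of 0.24 = 0 (operand ≠ 0)
  (¬R ⊃ Q): 0 ≤ 0.58, so result = 1
  ((¬R ⊃ Q) ⊃ R): 1 > 0.24, so result = 0.24
  (((¬R ⊃ Q) ⊃ R) ⊃ P): 0.24 > 0.01, so result = 0.01
  ((((¬R ⊃ Q) ⊃ R) ⊃ P) ⊃ R): 0.01 ≤ 0.24, so result = 1
  (((((¬R ⊃ Q) ⊃ R) ⊃ P) ⊃ R) ⊃ R): 1 > 0.24, so result = 0.24
  ((((((¬R ⊃ Q) ⊃ R) ⊃ P) ⊃ R) ⊃ R) ⊃ Q): 0.24 ≤ 0.58, so result = 1
  (((((((¬R ⊃ Q) ⊃ R) ⊃ P) ⊃ R) ⊃ R) ⊃ Q) ⊃ R): 1 > 0.24, so result = 0.24
  ((((((((¬R ⊃ Q) ⊃ R) ⊃ P) ⊃ R) ⊃ R) ⊃ Q) ⊃ R) ⊃ R): 0.24 ≤ 0.24, so result = 1
  (((((((((¬R ⊃ Q) ⊃ R) ⊃ P) ⊃ R) ⊃ R) ⊃ Q) ⊃ R) ⊃ R) ⊃ P): 1 > 0.01, so result = 0.01
  Gödel value = 0.01
Łukasiewicz evaluation:
  ¬R: Łukasiewicz ¬ gives 1 − 0.24 = 0.76
  (¬R ⊃ Q): min(1, 1 − 0.76 + 0.58) = 0.82
  ((¬R ⊃ Q) ⊃ R): min(1, 1 − 0.82 + 0.24) = 0.42
  (((¬R ⊃ Q) ⊃ R) ⊃ P): min(1, 1 − 0.42 + 0.01) = 0.59
  ((((¬R ⊃ Q) ⊃ R) ⊃ P) ⊃ R): min(1, 1 − 0.59 + 0.24) = 0.65
  (((((¬R ⊃ Q) ⊃ R) ⊃ P) ⊃ R) ⊃ R): min(1, 1 − 0.65 + 0.24) = 0.59
  ((((((¬R ⊃ Q) ⊃ R) ⊃ P) ⊃ R) ⊃ R) ⊃ Q): min(1, 1 − 0.59 + 0.58) = 0.99
  (((((((¬R ⊃ Q) ⊃ R) ⊃ P) ⊃ R) ⊃ R) ⊃ Q) ⊃ R): min(1, 1 − 0.99 + 0.24) = 0.25
  ((((((((¬R ⊃ Q) ⊃ R) ⊃ P) ⊃ R) ⊃ R) ⊃ Q) ⊃ R) ⊃ R): min(1, 1 − 0.25 + 0.24) = 0.99
  (((((((((¬R ⊃ Q) ⊃ R) ⊃ P) ⊃ R) ⊃ R) ⊃ Q) ⊃ R) ⊃ R) ⊃ P): min(1, 1 − 0.99 + 0.01) = 0.02
  Łukasiewicz value = 0.02
Difference: 0.01 − 0.02 = -0.01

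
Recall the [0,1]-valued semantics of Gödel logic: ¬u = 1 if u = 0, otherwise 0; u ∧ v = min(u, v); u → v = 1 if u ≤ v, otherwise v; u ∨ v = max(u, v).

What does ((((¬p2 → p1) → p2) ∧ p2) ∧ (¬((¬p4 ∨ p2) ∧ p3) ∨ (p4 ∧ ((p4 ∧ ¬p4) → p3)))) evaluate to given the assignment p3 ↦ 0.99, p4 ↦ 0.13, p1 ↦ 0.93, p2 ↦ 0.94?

¬p2: Gödel ¬ of 0.94 = 0 (operand ≠ 0)
(¬p2 → p1): 0 ≤ 0.93, so result = 1
((¬p2 → p1) → p2): 1 > 0.94, so result = 0.94
(((¬p2 → p1) → p2) ∧ p2) = min(0.94, 0.94) = 0.94
¬p4: Gödel ¬ of 0.13 = 0 (operand ≠ 0)
(¬p4 ∨ p2) = max(0, 0.94) = 0.94
((¬p4 ∨ p2) ∧ p3) = min(0.94, 0.99) = 0.94
¬((¬p4 ∨ p2) ∧ p3): Gödel ¬ of 0.94 = 0 (operand ≠ 0)
¬p4: Gödel ¬ of 0.13 = 0 (operand ≠ 0)
(p4 ∧ ¬p4) = min(0.13, 0) = 0
((p4 ∧ ¬p4) → p3): 0 ≤ 0.99, so result = 1
(p4 ∧ ((p4 ∧ ¬p4) → p3)) = min(0.13, 1) = 0.13
(¬((¬p4 ∨ p2) ∧ p3) ∨ (p4 ∧ ((p4 ∧ ¬p4) → p3))) = max(0, 0.13) = 0.13
((((¬p2 → p1) → p2) ∧ p2) ∧ (¬((¬p4 ∨ p2) ∧ p3) ∨ (p4 ∧ ((p4 ∧ ¬p4) → p3)))) = min(0.94, 0.13) = 0.13

0.13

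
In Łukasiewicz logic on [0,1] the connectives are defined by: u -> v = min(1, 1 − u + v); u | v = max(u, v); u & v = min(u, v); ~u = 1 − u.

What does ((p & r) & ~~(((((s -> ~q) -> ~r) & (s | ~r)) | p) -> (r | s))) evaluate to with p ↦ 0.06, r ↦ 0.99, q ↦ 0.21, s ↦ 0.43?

0.06

(p & r) = min(0.06, 0.99) = 0.06
~q: Łukasiewicz ¬ gives 1 − 0.21 = 0.79
(s -> ~q): min(1, 1 − 0.43 + 0.79) = 1
~r: Łukasiewicz ¬ gives 1 − 0.99 = 0.01
((s -> ~q) -> ~r): min(1, 1 − 1 + 0.01) = 0.01
~r: Łukasiewicz ¬ gives 1 − 0.99 = 0.01
(s | ~r) = max(0.43, 0.01) = 0.43
(((s -> ~q) -> ~r) & (s | ~r)) = min(0.01, 0.43) = 0.01
((((s -> ~q) -> ~r) & (s | ~r)) | p) = max(0.01, 0.06) = 0.06
(r | s) = max(0.99, 0.43) = 0.99
(((((s -> ~q) -> ~r) & (s | ~r)) | p) -> (r | s)): min(1, 1 − 0.06 + 0.99) = 1
~(((((s -> ~q) -> ~r) & (s | ~r)) | p) -> (r | s)): Łukasiewicz ¬ gives 1 − 1 = 0
~~(((((s -> ~q) -> ~r) & (s | ~r)) | p) -> (r | s)): Łukasiewicz ¬ gives 1 − 0 = 1
((p & r) & ~~(((((s -> ~q) -> ~r) & (s | ~r)) | p) -> (r | s))) = min(0.06, 1) = 0.06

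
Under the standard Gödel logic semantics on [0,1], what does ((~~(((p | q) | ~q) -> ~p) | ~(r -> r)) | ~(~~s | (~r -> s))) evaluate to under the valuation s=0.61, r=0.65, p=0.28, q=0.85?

0.00

(p | q) = max(0.28, 0.85) = 0.85
~q: Gödel ¬ of 0.85 = 0 (operand ≠ 0)
((p | q) | ~q) = max(0.85, 0) = 0.85
~p: Gödel ¬ of 0.28 = 0 (operand ≠ 0)
(((p | q) | ~q) -> ~p): 0.85 > 0, so result = 0
~(((p | q) | ~q) -> ~p): Gödel ¬ of 0 = 1 (operand is 0)
~~(((p | q) | ~q) -> ~p): Gödel ¬ of 1 = 0 (operand ≠ 0)
(r -> r): 0.65 ≤ 0.65, so result = 1
~(r -> r): Gödel ¬ of 1 = 0 (operand ≠ 0)
(~~(((p | q) | ~q) -> ~p) | ~(r -> r)) = max(0, 0) = 0
~s: Gödel ¬ of 0.61 = 0 (operand ≠ 0)
~~s: Gödel ¬ of 0 = 1 (operand is 0)
~r: Gödel ¬ of 0.65 = 0 (operand ≠ 0)
(~r -> s): 0 ≤ 0.61, so result = 1
(~~s | (~r -> s)) = max(1, 1) = 1
~(~~s | (~r -> s)): Gödel ¬ of 1 = 0 (operand ≠ 0)
((~~(((p | q) | ~q) -> ~p) | ~(r -> r)) | ~(~~s | (~r -> s))) = max(0, 0) = 0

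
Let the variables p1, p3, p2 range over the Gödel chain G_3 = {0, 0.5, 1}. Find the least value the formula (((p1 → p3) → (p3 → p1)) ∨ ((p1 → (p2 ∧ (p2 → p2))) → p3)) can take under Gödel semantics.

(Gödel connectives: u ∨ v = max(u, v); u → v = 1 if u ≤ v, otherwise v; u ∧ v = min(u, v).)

The minimum is attained at p1 = 0, p3 = 0.5, p2 = 0:
  (p1 → p3): 0 ≤ 0.5, so result = 1
  (p3 → p1): 0.5 > 0, so result = 0
  ((p1 → p3) → (p3 → p1)): 1 > 0, so result = 0
  (p2 → p2): 0 ≤ 0, so result = 1
  (p2 ∧ (p2 → p2)) = min(0, 1) = 0
  (p1 → (p2 ∧ (p2 → p2))): 0 ≤ 0, so result = 1
  ((p1 → (p2 ∧ (p2 → p2))) → p3): 1 > 0.5, so result = 0.5
  (((p1 → p3) → (p3 → p1)) ∨ ((p1 → (p2 ∧ (p2 → p2))) → p3)) = max(0, 0.5) = 0.5
Checking all 27 assignments confirms none give a value below 0.50.

0.50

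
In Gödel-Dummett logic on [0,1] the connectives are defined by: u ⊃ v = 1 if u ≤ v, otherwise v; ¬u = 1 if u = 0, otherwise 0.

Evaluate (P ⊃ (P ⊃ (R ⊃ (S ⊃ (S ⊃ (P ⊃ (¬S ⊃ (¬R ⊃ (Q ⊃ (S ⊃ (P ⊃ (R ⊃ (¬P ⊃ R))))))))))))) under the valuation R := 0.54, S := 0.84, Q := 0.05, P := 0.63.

1.00

¬S: Gödel ¬ of 0.84 = 0 (operand ≠ 0)
¬R: Gödel ¬ of 0.54 = 0 (operand ≠ 0)
¬P: Gödel ¬ of 0.63 = 0 (operand ≠ 0)
(¬P ⊃ R): 0 ≤ 0.54, so result = 1
(R ⊃ (¬P ⊃ R)): 0.54 ≤ 1, so result = 1
(P ⊃ (R ⊃ (¬P ⊃ R))): 0.63 ≤ 1, so result = 1
(S ⊃ (P ⊃ (R ⊃ (¬P ⊃ R)))): 0.84 ≤ 1, so result = 1
(Q ⊃ (S ⊃ (P ⊃ (R ⊃ (¬P ⊃ R))))): 0.05 ≤ 1, so result = 1
(¬R ⊃ (Q ⊃ (S ⊃ (P ⊃ (R ⊃ (¬P ⊃ R)))))): 0 ≤ 1, so result = 1
(¬S ⊃ (¬R ⊃ (Q ⊃ (S ⊃ (P ⊃ (R ⊃ (¬P ⊃ R))))))): 0 ≤ 1, so result = 1
(P ⊃ (¬S ⊃ (¬R ⊃ (Q ⊃ (S ⊃ (P ⊃ (R ⊃ (¬P ⊃ R)))))))): 0.63 ≤ 1, so result = 1
(S ⊃ (P ⊃ (¬S ⊃ (¬R ⊃ (Q ⊃ (S ⊃ (P ⊃ (R ⊃ (¬P ⊃ R))))))))): 0.84 ≤ 1, so result = 1
(S ⊃ (S ⊃ (P ⊃ (¬S ⊃ (¬R ⊃ (Q ⊃ (S ⊃ (P ⊃ (R ⊃ (¬P ⊃ R)))))))))): 0.84 ≤ 1, so result = 1
(R ⊃ (S ⊃ (S ⊃ (P ⊃ (¬S ⊃ (¬R ⊃ (Q ⊃ (S ⊃ (P ⊃ (R ⊃ (¬P ⊃ R))))))))))): 0.54 ≤ 1, so result = 1
(P ⊃ (R ⊃ (S ⊃ (S ⊃ (P ⊃ (¬S ⊃ (¬R ⊃ (Q ⊃ (S ⊃ (P ⊃ (R ⊃ (¬P ⊃ R)))))))))))): 0.63 ≤ 1, so result = 1
(P ⊃ (P ⊃ (R ⊃ (S ⊃ (S ⊃ (P ⊃ (¬S ⊃ (¬R ⊃ (Q ⊃ (S ⊃ (P ⊃ (R ⊃ (¬P ⊃ R))))))))))))): 0.63 ≤ 1, so result = 1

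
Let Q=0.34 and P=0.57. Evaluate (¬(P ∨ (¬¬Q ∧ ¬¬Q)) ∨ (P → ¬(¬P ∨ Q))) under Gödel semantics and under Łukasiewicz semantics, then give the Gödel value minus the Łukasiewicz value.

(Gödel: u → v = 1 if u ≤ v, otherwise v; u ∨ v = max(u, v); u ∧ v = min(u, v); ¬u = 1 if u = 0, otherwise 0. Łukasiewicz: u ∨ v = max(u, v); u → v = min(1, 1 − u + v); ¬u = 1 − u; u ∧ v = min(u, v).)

-1.00

Gödel evaluation:
  ¬Q: Gödel ¬ of 0.34 = 0 (operand ≠ 0)
  ¬¬Q: Gödel ¬ of 0 = 1 (operand is 0)
  ¬Q: Gödel ¬ of 0.34 = 0 (operand ≠ 0)
  ¬¬Q: Gödel ¬ of 0 = 1 (operand is 0)
  (¬¬Q ∧ ¬¬Q) = min(1, 1) = 1
  (P ∨ (¬¬Q ∧ ¬¬Q)) = max(0.57, 1) = 1
  ¬(P ∨ (¬¬Q ∧ ¬¬Q)): Gödel ¬ of 1 = 0 (operand ≠ 0)
  ¬P: Gödel ¬ of 0.57 = 0 (operand ≠ 0)
  (¬P ∨ Q) = max(0, 0.34) = 0.34
  ¬(¬P ∨ Q): Gödel ¬ of 0.34 = 0 (operand ≠ 0)
  (P → ¬(¬P ∨ Q)): 0.57 > 0, so result = 0
  (¬(P ∨ (¬¬Q ∧ ¬¬Q)) ∨ (P → ¬(¬P ∨ Q))) = max(0, 0) = 0
  Gödel value = 0
Łukasiewicz evaluation:
  ¬Q: Łukasiewicz ¬ gives 1 − 0.34 = 0.66
  ¬¬Q: Łukasiewicz ¬ gives 1 − 0.66 = 0.34
  ¬Q: Łukasiewicz ¬ gives 1 − 0.34 = 0.66
  ¬¬Q: Łukasiewicz ¬ gives 1 − 0.66 = 0.34
  (¬¬Q ∧ ¬¬Q) = min(0.34, 0.34) = 0.34
  (P ∨ (¬¬Q ∧ ¬¬Q)) = max(0.57, 0.34) = 0.57
  ¬(P ∨ (¬¬Q ∧ ¬¬Q)): Łukasiewicz ¬ gives 1 − 0.57 = 0.43
  ¬P: Łukasiewicz ¬ gives 1 − 0.57 = 0.43
  (¬P ∨ Q) = max(0.43, 0.34) = 0.43
  ¬(¬P ∨ Q): Łukasiewicz ¬ gives 1 − 0.43 = 0.57
  (P → ¬(¬P ∨ Q)): min(1, 1 − 0.57 + 0.57) = 1
  (¬(P ∨ (¬¬Q ∧ ¬¬Q)) ∨ (P → ¬(¬P ∨ Q))) = max(0.43, 1) = 1
  Łukasiewicz value = 1
Difference: 0 − 1 = -1.00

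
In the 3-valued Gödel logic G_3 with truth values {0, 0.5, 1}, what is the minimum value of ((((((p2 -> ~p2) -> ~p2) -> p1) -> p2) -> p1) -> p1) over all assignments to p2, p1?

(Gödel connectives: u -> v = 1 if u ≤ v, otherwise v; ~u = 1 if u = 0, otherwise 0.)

The minimum is attained at p2 = 0, p1 = 0.5:
  ~p2: Gödel ¬ of 0 = 1 (operand is 0)
  (p2 -> ~p2): 0 ≤ 1, so result = 1
  ~p2: Gödel ¬ of 0 = 1 (operand is 0)
  ((p2 -> ~p2) -> ~p2): 1 ≤ 1, so result = 1
  (((p2 -> ~p2) -> ~p2) -> p1): 1 > 0.5, so result = 0.5
  ((((p2 -> ~p2) -> ~p2) -> p1) -> p2): 0.5 > 0, so result = 0
  (((((p2 -> ~p2) -> ~p2) -> p1) -> p2) -> p1): 0 ≤ 0.5, so result = 1
  ((((((p2 -> ~p2) -> ~p2) -> p1) -> p2) -> p1) -> p1): 1 > 0.5, so result = 0.5
Checking all 9 assignments confirms none give a value below 0.50.

0.50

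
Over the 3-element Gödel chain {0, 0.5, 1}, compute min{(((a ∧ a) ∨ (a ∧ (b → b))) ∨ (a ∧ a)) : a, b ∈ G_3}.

0.00

The minimum is attained at a = 0, b = 0:
  (a ∧ a) = min(0, 0) = 0
  (b → b): 0 ≤ 0, so result = 1
  (a ∧ (b → b)) = min(0, 1) = 0
  ((a ∧ a) ∨ (a ∧ (b → b))) = max(0, 0) = 0
  (a ∧ a) = min(0, 0) = 0
  (((a ∧ a) ∨ (a ∧ (b → b))) ∨ (a ∧ a)) = max(0, 0) = 0
Checking all 9 assignments confirms none give a value below 0.00.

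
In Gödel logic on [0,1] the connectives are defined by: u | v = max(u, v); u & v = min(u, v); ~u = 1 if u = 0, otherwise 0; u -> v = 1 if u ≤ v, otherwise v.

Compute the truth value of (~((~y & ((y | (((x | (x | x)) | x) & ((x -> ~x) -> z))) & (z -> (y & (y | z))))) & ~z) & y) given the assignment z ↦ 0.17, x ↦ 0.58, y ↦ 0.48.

~y: Gödel ¬ of 0.48 = 0 (operand ≠ 0)
(x | x) = max(0.58, 0.58) = 0.58
(x | (x | x)) = max(0.58, 0.58) = 0.58
((x | (x | x)) | x) = max(0.58, 0.58) = 0.58
~x: Gödel ¬ of 0.58 = 0 (operand ≠ 0)
(x -> ~x): 0.58 > 0, so result = 0
((x -> ~x) -> z): 0 ≤ 0.17, so result = 1
(((x | (x | x)) | x) & ((x -> ~x) -> z)) = min(0.58, 1) = 0.58
(y | (((x | (x | x)) | x) & ((x -> ~x) -> z))) = max(0.48, 0.58) = 0.58
(y | z) = max(0.48, 0.17) = 0.48
(y & (y | z)) = min(0.48, 0.48) = 0.48
(z -> (y & (y | z))): 0.17 ≤ 0.48, so result = 1
((y | (((x | (x | x)) | x) & ((x -> ~x) -> z))) & (z -> (y & (y | z)))) = min(0.58, 1) = 0.58
(~y & ((y | (((x | (x | x)) | x) & ((x -> ~x) -> z))) & (z -> (y & (y | z))))) = min(0, 0.58) = 0
~z: Gödel ¬ of 0.17 = 0 (operand ≠ 0)
((~y & ((y | (((x | (x | x)) | x) & ((x -> ~x) -> z))) & (z -> (y & (y | z))))) & ~z) = min(0, 0) = 0
~((~y & ((y | (((x | (x | x)) | x) & ((x -> ~x) -> z))) & (z -> (y & (y | z))))) & ~z): Gödel ¬ of 0 = 1 (operand is 0)
(~((~y & ((y | (((x | (x | x)) | x) & ((x -> ~x) -> z))) & (z -> (y & (y | z))))) & ~z) & y) = min(1, 0.48) = 0.48

0.48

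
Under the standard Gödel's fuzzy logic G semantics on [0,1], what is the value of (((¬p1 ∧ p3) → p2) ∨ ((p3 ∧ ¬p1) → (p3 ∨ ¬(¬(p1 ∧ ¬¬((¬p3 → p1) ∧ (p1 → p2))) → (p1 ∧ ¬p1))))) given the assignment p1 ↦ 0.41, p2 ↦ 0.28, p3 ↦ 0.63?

¬p1: Gödel ¬ of 0.41 = 0 (operand ≠ 0)
(¬p1 ∧ p3) = min(0, 0.63) = 0
((¬p1 ∧ p3) → p2): 0 ≤ 0.28, so result = 1
¬p1: Gödel ¬ of 0.41 = 0 (operand ≠ 0)
(p3 ∧ ¬p1) = min(0.63, 0) = 0
¬p3: Gödel ¬ of 0.63 = 0 (operand ≠ 0)
(¬p3 → p1): 0 ≤ 0.41, so result = 1
(p1 → p2): 0.41 > 0.28, so result = 0.28
((¬p3 → p1) ∧ (p1 → p2)) = min(1, 0.28) = 0.28
¬((¬p3 → p1) ∧ (p1 → p2)): Gödel ¬ of 0.28 = 0 (operand ≠ 0)
¬¬((¬p3 → p1) ∧ (p1 → p2)): Gödel ¬ of 0 = 1 (operand is 0)
(p1 ∧ ¬¬((¬p3 → p1) ∧ (p1 → p2))) = min(0.41, 1) = 0.41
¬(p1 ∧ ¬¬((¬p3 → p1) ∧ (p1 → p2))): Gödel ¬ of 0.41 = 0 (operand ≠ 0)
¬p1: Gödel ¬ of 0.41 = 0 (operand ≠ 0)
(p1 ∧ ¬p1) = min(0.41, 0) = 0
(¬(p1 ∧ ¬¬((¬p3 → p1) ∧ (p1 → p2))) → (p1 ∧ ¬p1)): 0 ≤ 0, so result = 1
¬(¬(p1 ∧ ¬¬((¬p3 → p1) ∧ (p1 → p2))) → (p1 ∧ ¬p1)): Gödel ¬ of 1 = 0 (operand ≠ 0)
(p3 ∨ ¬(¬(p1 ∧ ¬¬((¬p3 → p1) ∧ (p1 → p2))) → (p1 ∧ ¬p1))) = max(0.63, 0) = 0.63
((p3 ∧ ¬p1) → (p3 ∨ ¬(¬(p1 ∧ ¬¬((¬p3 → p1) ∧ (p1 → p2))) → (p1 ∧ ¬p1)))): 0 ≤ 0.63, so result = 1
(((¬p1 ∧ p3) → p2) ∨ ((p3 ∧ ¬p1) → (p3 ∨ ¬(¬(p1 ∧ ¬¬((¬p3 → p1) ∧ (p1 → p2))) → (p1 ∧ ¬p1))))) = max(1, 1) = 1

1.00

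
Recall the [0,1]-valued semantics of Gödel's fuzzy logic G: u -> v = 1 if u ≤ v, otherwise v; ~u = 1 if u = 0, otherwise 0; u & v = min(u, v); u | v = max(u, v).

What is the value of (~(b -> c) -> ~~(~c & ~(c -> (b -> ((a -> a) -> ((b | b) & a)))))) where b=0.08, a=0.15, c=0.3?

1.00

(b -> c): 0.08 ≤ 0.3, so result = 1
~(b -> c): Gödel ¬ of 1 = 0 (operand ≠ 0)
~c: Gödel ¬ of 0.3 = 0 (operand ≠ 0)
(a -> a): 0.15 ≤ 0.15, so result = 1
(b | b) = max(0.08, 0.08) = 0.08
((b | b) & a) = min(0.08, 0.15) = 0.08
((a -> a) -> ((b | b) & a)): 1 > 0.08, so result = 0.08
(b -> ((a -> a) -> ((b | b) & a))): 0.08 ≤ 0.08, so result = 1
(c -> (b -> ((a -> a) -> ((b | b) & a)))): 0.3 ≤ 1, so result = 1
~(c -> (b -> ((a -> a) -> ((b | b) & a)))): Gödel ¬ of 1 = 0 (operand ≠ 0)
(~c & ~(c -> (b -> ((a -> a) -> ((b | b) & a))))) = min(0, 0) = 0
~(~c & ~(c -> (b -> ((a -> a) -> ((b | b) & a))))): Gödel ¬ of 0 = 1 (operand is 0)
~~(~c & ~(c -> (b -> ((a -> a) -> ((b | b) & a))))): Gödel ¬ of 1 = 0 (operand ≠ 0)
(~(b -> c) -> ~~(~c & ~(c -> (b -> ((a -> a) -> ((b | b) & a)))))): 0 ≤ 0, so result = 1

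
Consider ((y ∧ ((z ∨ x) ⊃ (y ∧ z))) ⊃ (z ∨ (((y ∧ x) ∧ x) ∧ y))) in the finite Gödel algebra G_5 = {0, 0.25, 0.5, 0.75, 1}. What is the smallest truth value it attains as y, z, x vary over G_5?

0.00

The minimum is attained at y = 0.25, z = 0, x = 0:
  (z ∨ x) = max(0, 0) = 0
  (y ∧ z) = min(0.25, 0) = 0
  ((z ∨ x) ⊃ (y ∧ z)): 0 ≤ 0, so result = 1
  (y ∧ ((z ∨ x) ⊃ (y ∧ z))) = min(0.25, 1) = 0.25
  (y ∧ x) = min(0.25, 0) = 0
  ((y ∧ x) ∧ x) = min(0, 0) = 0
  (((y ∧ x) ∧ x) ∧ y) = min(0, 0.25) = 0
  (z ∨ (((y ∧ x) ∧ x) ∧ y)) = max(0, 0) = 0
  ((y ∧ ((z ∨ x) ⊃ (y ∧ z))) ⊃ (z ∨ (((y ∧ x) ∧ x) ∧ y))): 0.25 > 0, so result = 0
Checking all 125 assignments confirms none give a value below 0.00.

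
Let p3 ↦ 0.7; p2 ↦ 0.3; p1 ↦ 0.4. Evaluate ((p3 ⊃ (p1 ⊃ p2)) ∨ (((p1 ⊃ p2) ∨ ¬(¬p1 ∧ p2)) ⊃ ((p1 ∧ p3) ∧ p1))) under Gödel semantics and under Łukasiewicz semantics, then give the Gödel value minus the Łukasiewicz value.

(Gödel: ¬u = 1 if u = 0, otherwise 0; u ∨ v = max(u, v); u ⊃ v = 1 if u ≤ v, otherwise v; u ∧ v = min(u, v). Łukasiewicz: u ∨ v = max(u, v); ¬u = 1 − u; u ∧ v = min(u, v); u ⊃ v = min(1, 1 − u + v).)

-0.60

Gödel evaluation:
  (p1 ⊃ p2): 0.4 > 0.3, so result = 0.3
  (p3 ⊃ (p1 ⊃ p2)): 0.7 > 0.3, so result = 0.3
  (p1 ⊃ p2): 0.4 > 0.3, so result = 0.3
  ¬p1: Gödel ¬ of 0.4 = 0 (operand ≠ 0)
  (¬p1 ∧ p2) = min(0, 0.3) = 0
  ¬(¬p1 ∧ p2): Gödel ¬ of 0 = 1 (operand is 0)
  ((p1 ⊃ p2) ∨ ¬(¬p1 ∧ p2)) = max(0.3, 1) = 1
  (p1 ∧ p3) = min(0.4, 0.7) = 0.4
  ((p1 ∧ p3) ∧ p1) = min(0.4, 0.4) = 0.4
  (((p1 ⊃ p2) ∨ ¬(¬p1 ∧ p2)) ⊃ ((p1 ∧ p3) ∧ p1)): 1 > 0.4, so result = 0.4
  ((p3 ⊃ (p1 ⊃ p2)) ∨ (((p1 ⊃ p2) ∨ ¬(¬p1 ∧ p2)) ⊃ ((p1 ∧ p3) ∧ p1))) = max(0.3, 0.4) = 0.4
  Gödel value = 0.4
Łukasiewicz evaluation:
  (p1 ⊃ p2): min(1, 1 − 0.4 + 0.3) = 0.9
  (p3 ⊃ (p1 ⊃ p2)): min(1, 1 − 0.7 + 0.9) = 1
  (p1 ⊃ p2): min(1, 1 − 0.4 + 0.3) = 0.9
  ¬p1: Łukasiewicz ¬ gives 1 − 0.4 = 0.6
  (¬p1 ∧ p2) = min(0.6, 0.3) = 0.3
  ¬(¬p1 ∧ p2): Łukasiewicz ¬ gives 1 − 0.3 = 0.7
  ((p1 ⊃ p2) ∨ ¬(¬p1 ∧ p2)) = max(0.9, 0.7) = 0.9
  (p1 ∧ p3) = min(0.4, 0.7) = 0.4
  ((p1 ∧ p3) ∧ p1) = min(0.4, 0.4) = 0.4
  (((p1 ⊃ p2) ∨ ¬(¬p1 ∧ p2)) ⊃ ((p1 ∧ p3) ∧ p1)): min(1, 1 − 0.9 + 0.4) = 0.5
  ((p3 ⊃ (p1 ⊃ p2)) ∨ (((p1 ⊃ p2) ∨ ¬(¬p1 ∧ p2)) ⊃ ((p1 ∧ p3) ∧ p1))) = max(1, 0.5) = 1
  Łukasiewicz value = 1
Difference: 0.4 − 1 = -0.60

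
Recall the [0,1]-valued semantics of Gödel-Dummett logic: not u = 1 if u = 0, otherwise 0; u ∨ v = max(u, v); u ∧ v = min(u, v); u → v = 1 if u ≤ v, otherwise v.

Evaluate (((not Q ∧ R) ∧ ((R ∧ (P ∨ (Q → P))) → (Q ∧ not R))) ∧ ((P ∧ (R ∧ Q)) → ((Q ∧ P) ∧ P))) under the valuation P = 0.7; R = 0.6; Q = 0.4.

0.00

not Q: Gödel ¬ of 0.4 = 0 (operand ≠ 0)
(not Q ∧ R) = min(0, 0.6) = 0
(Q → P): 0.4 ≤ 0.7, so result = 1
(P ∨ (Q → P)) = max(0.7, 1) = 1
(R ∧ (P ∨ (Q → P))) = min(0.6, 1) = 0.6
not R: Gödel ¬ of 0.6 = 0 (operand ≠ 0)
(Q ∧ not R) = min(0.4, 0) = 0
((R ∧ (P ∨ (Q → P))) → (Q ∧ not R)): 0.6 > 0, so result = 0
((not Q ∧ R) ∧ ((R ∧ (P ∨ (Q → P))) → (Q ∧ not R))) = min(0, 0) = 0
(R ∧ Q) = min(0.6, 0.4) = 0.4
(P ∧ (R ∧ Q)) = min(0.7, 0.4) = 0.4
(Q ∧ P) = min(0.4, 0.7) = 0.4
((Q ∧ P) ∧ P) = min(0.4, 0.7) = 0.4
((P ∧ (R ∧ Q)) → ((Q ∧ P) ∧ P)): 0.4 ≤ 0.4, so result = 1
(((not Q ∧ R) ∧ ((R ∧ (P ∨ (Q → P))) → (Q ∧ not R))) ∧ ((P ∧ (R ∧ Q)) → ((Q ∧ P) ∧ P))) = min(0, 1) = 0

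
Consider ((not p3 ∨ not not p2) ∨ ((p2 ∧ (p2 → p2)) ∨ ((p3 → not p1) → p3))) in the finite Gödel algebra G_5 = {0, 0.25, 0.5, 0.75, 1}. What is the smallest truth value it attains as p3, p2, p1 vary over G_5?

The minimum is attained at p3 = 0.25, p2 = 0, p1 = 0:
  not p3: Gödel ¬ of 0.25 = 0 (operand ≠ 0)
  not p2: Gödel ¬ of 0 = 1 (operand is 0)
  not not p2: Gödel ¬ of 1 = 0 (operand ≠ 0)
  (not p3 ∨ not not p2) = max(0, 0) = 0
  (p2 → p2): 0 ≤ 0, so result = 1
  (p2 ∧ (p2 → p2)) = min(0, 1) = 0
  not p1: Gödel ¬ of 0 = 1 (operand is 0)
  (p3 → not p1): 0.25 ≤ 1, so result = 1
  ((p3 → not p1) → p3): 1 > 0.25, so result = 0.25
  ((p2 ∧ (p2 → p2)) ∨ ((p3 → not p1) → p3)) = max(0, 0.25) = 0.25
  ((not p3 ∨ not not p2) ∨ ((p2 ∧ (p2 → p2)) ∨ ((p3 → not p1) → p3))) = max(0, 0.25) = 0.25
Checking all 125 assignments confirms none give a value below 0.25.

0.25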